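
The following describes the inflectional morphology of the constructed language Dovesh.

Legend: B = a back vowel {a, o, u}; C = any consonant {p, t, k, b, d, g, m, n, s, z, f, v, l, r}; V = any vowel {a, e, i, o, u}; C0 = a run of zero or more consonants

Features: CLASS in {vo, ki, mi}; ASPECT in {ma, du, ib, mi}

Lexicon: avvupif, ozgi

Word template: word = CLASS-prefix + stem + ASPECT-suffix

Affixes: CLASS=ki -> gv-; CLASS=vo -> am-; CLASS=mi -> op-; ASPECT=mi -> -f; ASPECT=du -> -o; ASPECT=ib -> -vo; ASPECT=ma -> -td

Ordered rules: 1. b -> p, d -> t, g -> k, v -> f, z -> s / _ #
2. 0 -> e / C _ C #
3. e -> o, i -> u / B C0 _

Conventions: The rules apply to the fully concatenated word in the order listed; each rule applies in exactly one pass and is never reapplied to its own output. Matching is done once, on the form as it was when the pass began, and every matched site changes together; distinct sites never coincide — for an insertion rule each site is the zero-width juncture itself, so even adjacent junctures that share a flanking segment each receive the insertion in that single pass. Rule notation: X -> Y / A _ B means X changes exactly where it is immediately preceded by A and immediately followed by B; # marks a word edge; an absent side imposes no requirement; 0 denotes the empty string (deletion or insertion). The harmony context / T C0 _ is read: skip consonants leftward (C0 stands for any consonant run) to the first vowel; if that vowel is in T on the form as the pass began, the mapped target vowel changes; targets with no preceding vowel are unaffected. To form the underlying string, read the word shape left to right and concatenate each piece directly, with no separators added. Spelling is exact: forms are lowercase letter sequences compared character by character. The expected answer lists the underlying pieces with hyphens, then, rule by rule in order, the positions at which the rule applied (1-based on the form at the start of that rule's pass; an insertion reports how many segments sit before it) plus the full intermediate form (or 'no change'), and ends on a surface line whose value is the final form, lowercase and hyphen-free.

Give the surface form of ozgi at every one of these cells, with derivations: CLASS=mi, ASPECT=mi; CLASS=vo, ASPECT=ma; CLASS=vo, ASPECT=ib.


cell CLASS=mi, ASPECT=mi:
underlying: op-ozgi-f
1. b -> p, d -> t, g -> k, v -> f, z -> s / _ #: no change
2. 0 -> e / C _ C #: no change
3. e -> o, i -> u / B C0 _: fires at position(s) 6: opozguf
surface: opozguf

cell CLASS=vo, ASPECT=ma:
underlying: am-ozgi-td
1. b -> p, d -> t, g -> k, v -> f, z -> s / _ #: fires at position(s) 8: amozgitt
2. 0 -> e / C _ C #: inserts after position(s) 7: amozgitet
3. e -> o, i -> u / B C0 _: fires at position(s) 6: amozgutet
surface: amozgutet

cell CLASS=vo, ASPECT=ib:
underlying: am-ozgi-vo
1. b -> p, d -> t, g -> k, v -> f, z -> s / _ #: no change
2. 0 -> e / C _ C #: no change
3. e -> o, i -> u / B C0 _: fires at position(s) 6: amozguvo
surface: amozguvo


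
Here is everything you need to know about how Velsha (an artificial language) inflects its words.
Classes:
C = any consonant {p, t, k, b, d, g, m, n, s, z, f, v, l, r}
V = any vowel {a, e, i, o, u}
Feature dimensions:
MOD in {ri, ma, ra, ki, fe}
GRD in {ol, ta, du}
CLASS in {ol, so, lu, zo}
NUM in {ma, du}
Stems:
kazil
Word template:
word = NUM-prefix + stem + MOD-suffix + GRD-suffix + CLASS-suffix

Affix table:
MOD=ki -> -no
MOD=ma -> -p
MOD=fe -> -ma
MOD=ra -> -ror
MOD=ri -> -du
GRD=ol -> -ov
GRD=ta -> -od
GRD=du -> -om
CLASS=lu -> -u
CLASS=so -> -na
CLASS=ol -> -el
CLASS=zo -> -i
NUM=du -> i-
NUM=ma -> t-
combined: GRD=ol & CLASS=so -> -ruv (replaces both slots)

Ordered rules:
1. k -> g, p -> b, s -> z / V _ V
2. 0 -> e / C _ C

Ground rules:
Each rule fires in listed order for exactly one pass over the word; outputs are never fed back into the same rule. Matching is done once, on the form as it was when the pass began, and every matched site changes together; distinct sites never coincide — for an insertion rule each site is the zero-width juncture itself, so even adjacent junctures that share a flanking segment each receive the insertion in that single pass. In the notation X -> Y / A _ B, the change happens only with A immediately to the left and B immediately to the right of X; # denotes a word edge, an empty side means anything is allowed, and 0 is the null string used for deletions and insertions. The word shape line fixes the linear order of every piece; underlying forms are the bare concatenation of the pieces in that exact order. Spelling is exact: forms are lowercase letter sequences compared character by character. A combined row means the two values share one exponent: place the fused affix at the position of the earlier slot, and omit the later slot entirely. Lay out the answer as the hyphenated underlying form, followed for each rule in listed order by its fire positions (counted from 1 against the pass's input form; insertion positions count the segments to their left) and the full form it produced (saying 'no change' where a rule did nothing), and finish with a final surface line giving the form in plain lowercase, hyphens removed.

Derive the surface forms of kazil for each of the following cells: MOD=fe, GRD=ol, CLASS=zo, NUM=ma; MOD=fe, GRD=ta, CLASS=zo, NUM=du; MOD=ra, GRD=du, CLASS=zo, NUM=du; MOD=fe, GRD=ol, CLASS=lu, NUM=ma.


cell MOD=fe, GRD=ol, CLASS=zo, NUM=ma:
underlying: t-kazil-ma-ov-i
1. k -> g, p -> b, s -> z / V _ V: no change
2. 0 -> e / C _ C: inserts after position(s) 1, 6: tekazilemaovi
surface: tekazilemaovi

cell MOD=fe, GRD=ta, CLASS=zo, NUM=du:
underlying: i-kazil-ma-od-i
1. k -> g, p -> b, s -> z / V _ V: fires at position(s) 2: igazilmaodi
2. 0 -> e / C _ C: inserts after position(s) 6: igazilemaodi
surface: igazilemaodi

cell MOD=ra, GRD=du, CLASS=zo, NUM=du:
underlying: i-kazil-ror-om-i
1. k -> g, p -> b, s -> z / V _ V: fires at position(s) 2: igazilroromi
2. 0 -> e / C _ C: inserts after position(s) 6: igazileroromi
surface: igazileroromi

cell MOD=fe, GRD=ol, CLASS=lu, NUM=ma:
underlying: t-kazil-ma-ov-u
1. k -> g, p -> b, s -> z / V _ V: no change
2. 0 -> e / C _ C: inserts after position(s) 1, 6: tekazilemaovu
surface: tekazilemaovu


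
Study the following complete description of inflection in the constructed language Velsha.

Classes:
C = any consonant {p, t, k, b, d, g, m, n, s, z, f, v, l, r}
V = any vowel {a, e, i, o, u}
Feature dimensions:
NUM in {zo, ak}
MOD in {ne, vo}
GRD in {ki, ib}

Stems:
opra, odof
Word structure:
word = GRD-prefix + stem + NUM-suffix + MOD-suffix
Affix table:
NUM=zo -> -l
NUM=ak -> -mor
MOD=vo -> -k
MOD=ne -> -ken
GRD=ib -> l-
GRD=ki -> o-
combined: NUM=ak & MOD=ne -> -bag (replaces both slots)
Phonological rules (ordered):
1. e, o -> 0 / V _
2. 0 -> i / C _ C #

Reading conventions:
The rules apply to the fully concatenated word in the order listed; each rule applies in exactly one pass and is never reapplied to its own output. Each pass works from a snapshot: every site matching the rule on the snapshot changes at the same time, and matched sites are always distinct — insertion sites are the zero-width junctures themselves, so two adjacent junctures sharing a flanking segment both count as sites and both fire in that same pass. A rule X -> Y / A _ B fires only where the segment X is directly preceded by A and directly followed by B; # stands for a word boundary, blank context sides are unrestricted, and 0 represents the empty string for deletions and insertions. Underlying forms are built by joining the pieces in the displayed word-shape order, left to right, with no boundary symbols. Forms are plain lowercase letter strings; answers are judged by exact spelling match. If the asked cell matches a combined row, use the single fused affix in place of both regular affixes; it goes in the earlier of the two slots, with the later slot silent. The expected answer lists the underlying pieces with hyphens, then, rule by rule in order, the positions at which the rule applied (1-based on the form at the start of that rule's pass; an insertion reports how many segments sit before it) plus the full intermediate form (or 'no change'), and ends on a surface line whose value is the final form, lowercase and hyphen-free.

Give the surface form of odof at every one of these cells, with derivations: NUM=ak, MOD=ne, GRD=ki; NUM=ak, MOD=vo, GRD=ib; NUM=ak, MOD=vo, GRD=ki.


cell NUM=ak, MOD=ne, GRD=ki:
underlying: o-odof-bag
1. e, o -> 0 / V _: fires at position(s) 2: odofbag
2. 0 -> i / C _ C #: no change
surface: odofbag

cell NUM=ak, MOD=vo, GRD=ib:
underlying: l-odof-mor-k
1. e, o -> 0 / V _: no change
2. 0 -> i / C _ C #: inserts after position(s) 8: lodofmorik
surface: lodofmorik

cell NUM=ak, MOD=vo, GRD=ki:
underlying: o-odof-mor-k
1. e, o -> 0 / V _: fires at position(s) 2: odofmork
2. 0 -> i / C _ C #: inserts after position(s) 7: odofmorik
surface: odofmorik


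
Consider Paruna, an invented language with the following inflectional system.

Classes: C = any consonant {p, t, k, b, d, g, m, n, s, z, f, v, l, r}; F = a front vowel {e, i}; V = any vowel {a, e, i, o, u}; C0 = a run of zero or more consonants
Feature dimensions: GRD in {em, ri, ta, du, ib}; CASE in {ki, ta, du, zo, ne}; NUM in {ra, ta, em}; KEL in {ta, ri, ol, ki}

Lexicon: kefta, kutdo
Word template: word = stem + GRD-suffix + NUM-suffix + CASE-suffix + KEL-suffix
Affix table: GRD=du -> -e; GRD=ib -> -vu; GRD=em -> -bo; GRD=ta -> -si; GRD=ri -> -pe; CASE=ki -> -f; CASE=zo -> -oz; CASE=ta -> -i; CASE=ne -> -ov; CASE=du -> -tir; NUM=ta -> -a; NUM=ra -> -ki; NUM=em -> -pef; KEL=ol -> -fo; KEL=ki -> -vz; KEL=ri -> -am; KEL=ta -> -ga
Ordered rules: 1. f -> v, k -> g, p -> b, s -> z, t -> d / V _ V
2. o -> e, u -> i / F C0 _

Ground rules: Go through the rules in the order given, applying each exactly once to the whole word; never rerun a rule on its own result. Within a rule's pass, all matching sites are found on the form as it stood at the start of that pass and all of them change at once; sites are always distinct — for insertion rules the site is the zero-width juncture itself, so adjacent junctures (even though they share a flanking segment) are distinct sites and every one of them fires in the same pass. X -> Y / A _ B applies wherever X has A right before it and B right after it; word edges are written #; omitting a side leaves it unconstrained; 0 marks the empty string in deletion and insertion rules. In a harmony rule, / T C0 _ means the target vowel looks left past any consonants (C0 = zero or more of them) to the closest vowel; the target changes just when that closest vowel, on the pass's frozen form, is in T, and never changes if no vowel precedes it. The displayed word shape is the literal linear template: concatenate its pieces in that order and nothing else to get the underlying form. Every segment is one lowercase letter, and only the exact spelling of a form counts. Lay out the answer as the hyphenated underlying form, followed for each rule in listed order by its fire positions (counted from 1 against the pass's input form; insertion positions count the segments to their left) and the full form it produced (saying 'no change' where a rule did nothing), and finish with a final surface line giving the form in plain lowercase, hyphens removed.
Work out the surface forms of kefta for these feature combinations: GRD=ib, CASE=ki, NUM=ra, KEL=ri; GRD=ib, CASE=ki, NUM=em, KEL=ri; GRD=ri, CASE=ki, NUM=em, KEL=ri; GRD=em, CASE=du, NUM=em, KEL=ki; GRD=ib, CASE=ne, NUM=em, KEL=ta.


cell GRD=ib, CASE=ki, NUM=ra, KEL=ri:
underlying: kefta-vu-ki-f-am
1. f -> v, k -> g, p -> b, s -> z, t -> d / V _ V: fires at position(s) 8, 10: keftavugivam
2. o -> e, u -> i / F C0 _: no change
surface: keftavugivam

cell GRD=ib, CASE=ki, NUM=em, KEL=ri:
underlying: kefta-vu-pef-f-am
1. f -> v, k -> g, p -> b, s -> z, t -> d / V _ V: fires at position(s) 8: keftavubeffam
2. o -> e, u -> i / F C0 _: no change
surface: keftavubeffam

cell GRD=ri, CASE=ki, NUM=em, KEL=ri:
underlying: kefta-pe-pef-f-am
1. f -> v, k -> g, p -> b, s -> z, t -> d / V _ V: fires at position(s) 6, 8: keftabebeffam
2. o -> e, u -> i / F C0 _: no change
surface: keftabebeffam

cell GRD=em, CASE=du, NUM=em, KEL=ki:
underlying: kefta-bo-pef-tir-vz
1. f -> v, k -> g, p -> b, s -> z, t -> d / V _ V: fires at position(s) 8: keftabobeftirvz
2. o -> e, u -> i / F C0 _: no change
surface: keftabobeftirvz

cell GRD=ib, CASE=ne, NUM=em, KEL=ta:
underlying: kefta-vu-pef-ov-ga
1. f -> v, k -> g, p -> b, s -> z, t -> d / V _ V: fires at position(s) 8, 10: keftavubevovga
2. o -> e, u -> i / F C0 _: fires at position(s) 11: keftavubevevga
surface: keftavubevevga


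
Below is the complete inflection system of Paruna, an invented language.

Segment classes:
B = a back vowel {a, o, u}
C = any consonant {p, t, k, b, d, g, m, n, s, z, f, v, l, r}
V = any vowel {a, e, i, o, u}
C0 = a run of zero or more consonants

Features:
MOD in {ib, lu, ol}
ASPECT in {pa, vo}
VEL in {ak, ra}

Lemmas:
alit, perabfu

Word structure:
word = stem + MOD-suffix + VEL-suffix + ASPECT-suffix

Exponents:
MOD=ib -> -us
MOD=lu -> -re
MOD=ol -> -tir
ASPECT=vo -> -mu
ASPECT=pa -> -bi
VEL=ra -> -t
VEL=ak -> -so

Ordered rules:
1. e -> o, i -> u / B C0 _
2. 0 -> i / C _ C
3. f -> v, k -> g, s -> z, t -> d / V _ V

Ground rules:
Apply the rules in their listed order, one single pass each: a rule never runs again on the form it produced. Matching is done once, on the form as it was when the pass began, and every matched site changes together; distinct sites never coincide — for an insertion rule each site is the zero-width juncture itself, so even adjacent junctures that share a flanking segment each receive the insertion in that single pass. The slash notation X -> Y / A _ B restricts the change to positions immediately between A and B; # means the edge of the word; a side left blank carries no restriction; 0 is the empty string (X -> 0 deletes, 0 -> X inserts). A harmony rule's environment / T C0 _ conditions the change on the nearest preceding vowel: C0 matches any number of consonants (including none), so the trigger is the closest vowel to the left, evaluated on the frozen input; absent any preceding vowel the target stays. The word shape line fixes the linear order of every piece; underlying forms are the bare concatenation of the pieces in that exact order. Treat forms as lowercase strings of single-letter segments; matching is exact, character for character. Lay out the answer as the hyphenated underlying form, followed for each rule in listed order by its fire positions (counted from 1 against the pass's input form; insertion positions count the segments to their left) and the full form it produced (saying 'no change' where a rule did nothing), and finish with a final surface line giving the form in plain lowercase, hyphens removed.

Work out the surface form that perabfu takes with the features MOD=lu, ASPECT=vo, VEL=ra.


underlying: perabfu-re-t-mu
1. e -> o, i -> u / B C0 _: fires at position(s) 9: perabfurotmu
2. 0 -> i / C _ C: inserts after position(s) 5, 10: perabifurotimu
3. f -> v, k -> g, s -> z, t -> d / V _ V: fires at position(s) 7, 11: perabivurodimu
surface: perabivurodimu


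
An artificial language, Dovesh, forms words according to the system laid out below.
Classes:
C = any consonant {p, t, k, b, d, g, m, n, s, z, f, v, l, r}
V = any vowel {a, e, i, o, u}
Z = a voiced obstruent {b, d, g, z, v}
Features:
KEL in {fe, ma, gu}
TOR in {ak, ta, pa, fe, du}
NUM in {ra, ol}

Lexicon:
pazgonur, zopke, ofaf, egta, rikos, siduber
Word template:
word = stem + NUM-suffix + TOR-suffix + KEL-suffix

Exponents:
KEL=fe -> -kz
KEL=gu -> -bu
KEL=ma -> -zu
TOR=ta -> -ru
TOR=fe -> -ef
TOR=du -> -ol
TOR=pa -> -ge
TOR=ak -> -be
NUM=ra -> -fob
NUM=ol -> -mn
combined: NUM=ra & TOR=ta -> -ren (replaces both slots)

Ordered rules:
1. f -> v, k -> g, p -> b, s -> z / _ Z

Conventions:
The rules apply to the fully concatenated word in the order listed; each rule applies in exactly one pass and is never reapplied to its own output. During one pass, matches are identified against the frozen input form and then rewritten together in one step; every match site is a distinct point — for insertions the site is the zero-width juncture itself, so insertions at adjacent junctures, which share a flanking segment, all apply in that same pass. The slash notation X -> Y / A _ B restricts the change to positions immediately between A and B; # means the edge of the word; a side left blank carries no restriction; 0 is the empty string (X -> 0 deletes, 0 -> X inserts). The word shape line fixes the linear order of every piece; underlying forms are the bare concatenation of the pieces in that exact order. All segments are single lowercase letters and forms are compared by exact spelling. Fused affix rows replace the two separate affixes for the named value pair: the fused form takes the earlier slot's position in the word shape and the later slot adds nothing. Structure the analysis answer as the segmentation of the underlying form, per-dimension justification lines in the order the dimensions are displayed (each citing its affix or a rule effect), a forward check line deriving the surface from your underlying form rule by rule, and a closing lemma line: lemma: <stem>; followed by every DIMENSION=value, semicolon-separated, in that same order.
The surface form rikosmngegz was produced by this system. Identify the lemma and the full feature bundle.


underlying: rikos-mn-ge-kz
KEL=fe - signalled by the affix -kz
TOR=pa - signalled by the affix -ge
NUM=ol - signalled by the affix -mn
check: rikosmngekz -> rikosmngegz
lemma: rikos; KEL=fe; TOR=pa; NUM=ol


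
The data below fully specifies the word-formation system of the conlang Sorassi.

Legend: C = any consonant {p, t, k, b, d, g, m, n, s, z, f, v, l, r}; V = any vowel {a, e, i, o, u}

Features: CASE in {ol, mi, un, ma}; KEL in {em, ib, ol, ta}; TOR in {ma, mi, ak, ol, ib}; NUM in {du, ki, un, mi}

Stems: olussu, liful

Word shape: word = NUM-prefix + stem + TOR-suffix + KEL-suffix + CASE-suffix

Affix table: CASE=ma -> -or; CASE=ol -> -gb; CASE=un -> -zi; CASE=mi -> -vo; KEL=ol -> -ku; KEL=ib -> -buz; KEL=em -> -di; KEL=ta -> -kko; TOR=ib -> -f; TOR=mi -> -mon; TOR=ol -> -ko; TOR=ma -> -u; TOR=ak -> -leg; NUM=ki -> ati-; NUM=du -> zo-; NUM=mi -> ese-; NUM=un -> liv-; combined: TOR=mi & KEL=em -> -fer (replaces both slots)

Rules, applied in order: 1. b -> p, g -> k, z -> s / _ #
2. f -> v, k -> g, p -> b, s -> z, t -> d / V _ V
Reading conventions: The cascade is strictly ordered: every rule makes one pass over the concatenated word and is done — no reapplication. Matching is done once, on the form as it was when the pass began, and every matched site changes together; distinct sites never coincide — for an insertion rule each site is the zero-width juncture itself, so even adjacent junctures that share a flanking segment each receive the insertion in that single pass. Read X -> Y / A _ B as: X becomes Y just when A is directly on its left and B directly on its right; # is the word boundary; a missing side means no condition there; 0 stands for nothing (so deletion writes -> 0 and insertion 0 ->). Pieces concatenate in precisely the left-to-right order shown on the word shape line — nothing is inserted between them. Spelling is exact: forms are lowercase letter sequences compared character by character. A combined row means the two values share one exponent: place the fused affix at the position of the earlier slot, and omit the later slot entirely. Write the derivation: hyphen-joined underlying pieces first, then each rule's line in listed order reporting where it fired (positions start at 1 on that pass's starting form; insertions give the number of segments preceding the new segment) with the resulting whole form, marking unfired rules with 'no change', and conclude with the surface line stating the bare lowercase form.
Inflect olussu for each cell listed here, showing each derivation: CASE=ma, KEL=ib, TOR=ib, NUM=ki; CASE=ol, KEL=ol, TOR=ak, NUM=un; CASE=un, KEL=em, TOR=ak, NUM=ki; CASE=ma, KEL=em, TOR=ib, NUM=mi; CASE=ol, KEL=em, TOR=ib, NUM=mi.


cell CASE=ma, KEL=ib, TOR=ib, NUM=ki:
underlying: ati-olussu-f-buz-or
1. b -> p, g -> k, z -> s / _ #: no change
2. f -> v, k -> g, p -> b, s -> z, t -> d / V _ V: fires at position(s) 2: adiolussufbuzor
surface: adiolussufbuzor

cell CASE=ol, KEL=ol, TOR=ak, NUM=un:
underlying: liv-olussu-leg-ku-gb
1. b -> p, g -> k, z -> s / _ #: fires at position(s) 16: livolussulegkugp
2. f -> v, k -> g, p -> b, s -> z, t -> d / V _ V: no change
surface: livolussulegkugp

cell CASE=un, KEL=em, TOR=ak, NUM=ki:
underlying: ati-olussu-leg-di-zi
1. b -> p, g -> k, z -> s / _ #: no change
2. f -> v, k -> g, p -> b, s -> z, t -> d / V _ V: fires at position(s) 2: adiolussulegdizi
surface: adiolussulegdizi

cell CASE=ma, KEL=em, TOR=ib, NUM=mi:
underlying: ese-olussu-f-di-or
1. b -> p, g -> k, z -> s / _ #: no change
2. f -> v, k -> g, p -> b, s -> z, t -> d / V _ V: fires at position(s) 2: ezeolussufdior
surface: ezeolussufdior

cell CASE=ol, KEL=em, TOR=ib, NUM=mi:
underlying: ese-olussu-f-di-gb
1. b -> p, g -> k, z -> s / _ #: fires at position(s) 14: eseolussufdigp
2. f -> v, k -> g, p -> b, s -> z, t -> d / V _ V: fires at position(s) 2: ezeolussufdigp
surface: ezeolussufdigp


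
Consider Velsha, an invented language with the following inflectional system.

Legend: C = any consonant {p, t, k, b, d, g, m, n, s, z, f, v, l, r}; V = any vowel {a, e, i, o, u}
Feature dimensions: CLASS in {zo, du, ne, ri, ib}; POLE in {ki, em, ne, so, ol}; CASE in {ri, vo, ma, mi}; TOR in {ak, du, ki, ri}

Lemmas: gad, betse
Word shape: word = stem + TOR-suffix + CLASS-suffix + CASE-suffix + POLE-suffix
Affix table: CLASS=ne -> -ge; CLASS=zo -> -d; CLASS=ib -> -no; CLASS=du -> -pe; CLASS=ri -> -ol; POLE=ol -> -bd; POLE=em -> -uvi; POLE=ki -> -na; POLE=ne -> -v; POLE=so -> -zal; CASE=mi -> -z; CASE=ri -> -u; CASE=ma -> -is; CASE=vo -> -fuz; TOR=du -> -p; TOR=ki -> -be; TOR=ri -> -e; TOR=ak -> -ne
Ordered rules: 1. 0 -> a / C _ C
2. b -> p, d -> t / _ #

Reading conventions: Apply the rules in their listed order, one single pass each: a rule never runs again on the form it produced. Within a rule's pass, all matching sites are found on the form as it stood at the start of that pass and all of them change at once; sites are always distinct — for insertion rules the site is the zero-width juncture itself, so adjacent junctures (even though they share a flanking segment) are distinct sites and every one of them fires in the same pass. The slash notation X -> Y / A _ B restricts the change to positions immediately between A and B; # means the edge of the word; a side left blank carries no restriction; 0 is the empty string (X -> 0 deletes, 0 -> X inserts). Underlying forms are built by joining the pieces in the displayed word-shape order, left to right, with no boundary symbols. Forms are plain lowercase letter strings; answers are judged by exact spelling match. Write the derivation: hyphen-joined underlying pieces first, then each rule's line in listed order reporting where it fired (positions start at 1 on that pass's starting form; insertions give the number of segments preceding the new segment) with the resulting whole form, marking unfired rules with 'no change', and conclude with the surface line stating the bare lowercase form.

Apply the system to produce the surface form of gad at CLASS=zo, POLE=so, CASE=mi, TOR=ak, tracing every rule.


underlying: gad-ne-d-z-zal
1. 0 -> a / C _ C: inserts after position(s) 3, 6, 7: gadanedazazal
2. b -> p, d -> t / _ #: no change
surface: gadanedazazal


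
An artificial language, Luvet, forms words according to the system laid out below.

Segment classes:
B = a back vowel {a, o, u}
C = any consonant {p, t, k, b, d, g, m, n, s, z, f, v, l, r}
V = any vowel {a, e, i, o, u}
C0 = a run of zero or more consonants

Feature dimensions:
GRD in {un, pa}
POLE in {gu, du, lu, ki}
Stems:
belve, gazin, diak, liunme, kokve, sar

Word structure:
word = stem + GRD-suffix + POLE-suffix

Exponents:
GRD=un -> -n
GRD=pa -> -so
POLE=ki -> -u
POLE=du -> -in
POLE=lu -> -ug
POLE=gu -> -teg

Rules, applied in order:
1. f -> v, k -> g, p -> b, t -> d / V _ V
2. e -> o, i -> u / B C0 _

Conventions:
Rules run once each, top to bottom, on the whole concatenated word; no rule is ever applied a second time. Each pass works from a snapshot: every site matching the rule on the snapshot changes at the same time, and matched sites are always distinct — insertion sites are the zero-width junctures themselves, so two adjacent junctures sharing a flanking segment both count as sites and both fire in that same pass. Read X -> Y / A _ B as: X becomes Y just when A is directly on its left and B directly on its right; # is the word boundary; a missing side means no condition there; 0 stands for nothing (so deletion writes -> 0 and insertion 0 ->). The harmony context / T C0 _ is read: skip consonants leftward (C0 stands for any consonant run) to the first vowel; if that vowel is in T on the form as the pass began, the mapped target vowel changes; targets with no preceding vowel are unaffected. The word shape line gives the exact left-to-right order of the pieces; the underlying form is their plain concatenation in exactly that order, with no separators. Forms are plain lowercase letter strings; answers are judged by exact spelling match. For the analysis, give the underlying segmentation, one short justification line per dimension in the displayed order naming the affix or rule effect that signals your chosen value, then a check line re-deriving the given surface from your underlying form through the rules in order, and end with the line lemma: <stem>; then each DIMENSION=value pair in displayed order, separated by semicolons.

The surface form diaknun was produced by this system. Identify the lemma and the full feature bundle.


underlying: diak-n-in
GRD=un - signalled by the affix -n
POLE=du - signalled by the affix -in
check: diaknin -> diaknin -> diaknun
lemma: diak; GRD=un; POLE=du


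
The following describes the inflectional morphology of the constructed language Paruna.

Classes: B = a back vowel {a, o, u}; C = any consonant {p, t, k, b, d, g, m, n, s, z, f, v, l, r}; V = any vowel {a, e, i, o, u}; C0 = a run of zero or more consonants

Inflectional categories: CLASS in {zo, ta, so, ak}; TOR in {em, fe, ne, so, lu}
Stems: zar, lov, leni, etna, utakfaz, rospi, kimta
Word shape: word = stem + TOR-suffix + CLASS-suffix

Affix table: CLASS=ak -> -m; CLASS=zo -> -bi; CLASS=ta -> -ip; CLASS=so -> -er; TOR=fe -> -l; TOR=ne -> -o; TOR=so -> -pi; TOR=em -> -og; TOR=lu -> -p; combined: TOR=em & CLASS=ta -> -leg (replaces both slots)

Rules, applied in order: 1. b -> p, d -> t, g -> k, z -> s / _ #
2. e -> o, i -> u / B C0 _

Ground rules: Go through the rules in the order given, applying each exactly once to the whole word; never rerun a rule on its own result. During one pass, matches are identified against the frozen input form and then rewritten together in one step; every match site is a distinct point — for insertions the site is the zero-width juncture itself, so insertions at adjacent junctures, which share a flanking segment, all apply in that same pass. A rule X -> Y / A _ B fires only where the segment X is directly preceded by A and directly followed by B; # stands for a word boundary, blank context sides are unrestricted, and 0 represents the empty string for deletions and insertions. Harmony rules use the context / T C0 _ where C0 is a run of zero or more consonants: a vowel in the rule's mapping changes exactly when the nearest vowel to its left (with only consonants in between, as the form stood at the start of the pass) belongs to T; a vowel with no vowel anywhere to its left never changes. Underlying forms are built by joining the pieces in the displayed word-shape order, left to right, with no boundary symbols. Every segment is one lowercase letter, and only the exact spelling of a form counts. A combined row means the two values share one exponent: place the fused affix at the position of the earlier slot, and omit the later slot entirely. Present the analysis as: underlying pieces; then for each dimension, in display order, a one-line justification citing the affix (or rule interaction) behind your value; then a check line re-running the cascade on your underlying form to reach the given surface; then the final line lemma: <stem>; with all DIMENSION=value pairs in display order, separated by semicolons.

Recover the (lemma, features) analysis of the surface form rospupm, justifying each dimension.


underlying: rospi-p-m
CLASS=ak - signalled by the affix -m
TOR=lu - signalled by the affix -p
check: rospipm -> rospipm -> rospupm
lemma: rospi; CLASS=ak; TOR=lu


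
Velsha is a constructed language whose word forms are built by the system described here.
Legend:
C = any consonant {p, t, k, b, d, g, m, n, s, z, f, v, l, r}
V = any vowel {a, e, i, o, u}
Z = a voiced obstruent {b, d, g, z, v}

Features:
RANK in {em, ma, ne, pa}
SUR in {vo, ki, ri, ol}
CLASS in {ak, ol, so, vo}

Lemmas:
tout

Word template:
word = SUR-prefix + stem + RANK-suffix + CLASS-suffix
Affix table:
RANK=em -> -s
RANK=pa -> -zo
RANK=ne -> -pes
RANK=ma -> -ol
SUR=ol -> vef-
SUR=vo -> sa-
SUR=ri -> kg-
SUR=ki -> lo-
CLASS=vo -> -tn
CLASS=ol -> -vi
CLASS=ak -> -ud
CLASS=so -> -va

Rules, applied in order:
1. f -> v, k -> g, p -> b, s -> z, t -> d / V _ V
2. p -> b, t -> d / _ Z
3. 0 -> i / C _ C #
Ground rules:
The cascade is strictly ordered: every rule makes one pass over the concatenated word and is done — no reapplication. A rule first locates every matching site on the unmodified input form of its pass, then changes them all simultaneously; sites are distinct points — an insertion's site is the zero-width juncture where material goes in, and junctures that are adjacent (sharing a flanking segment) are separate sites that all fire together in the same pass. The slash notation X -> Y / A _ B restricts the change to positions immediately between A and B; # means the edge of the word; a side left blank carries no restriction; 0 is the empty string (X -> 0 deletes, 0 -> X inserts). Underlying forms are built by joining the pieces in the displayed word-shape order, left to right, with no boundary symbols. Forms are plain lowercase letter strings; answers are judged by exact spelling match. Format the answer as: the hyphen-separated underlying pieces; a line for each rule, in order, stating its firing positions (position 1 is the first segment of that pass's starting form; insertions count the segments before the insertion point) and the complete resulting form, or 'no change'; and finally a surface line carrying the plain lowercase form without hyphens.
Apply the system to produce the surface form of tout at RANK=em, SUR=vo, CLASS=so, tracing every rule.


underlying: sa-tout-s-va
1. f -> v, k -> g, p -> b, s -> z, t -> d / V _ V: fires at position(s) 3: sadoutsva
2. p -> b, t -> d / _ Z: no change
3. 0 -> i / C _ C #: no change
surface: sadoutsva


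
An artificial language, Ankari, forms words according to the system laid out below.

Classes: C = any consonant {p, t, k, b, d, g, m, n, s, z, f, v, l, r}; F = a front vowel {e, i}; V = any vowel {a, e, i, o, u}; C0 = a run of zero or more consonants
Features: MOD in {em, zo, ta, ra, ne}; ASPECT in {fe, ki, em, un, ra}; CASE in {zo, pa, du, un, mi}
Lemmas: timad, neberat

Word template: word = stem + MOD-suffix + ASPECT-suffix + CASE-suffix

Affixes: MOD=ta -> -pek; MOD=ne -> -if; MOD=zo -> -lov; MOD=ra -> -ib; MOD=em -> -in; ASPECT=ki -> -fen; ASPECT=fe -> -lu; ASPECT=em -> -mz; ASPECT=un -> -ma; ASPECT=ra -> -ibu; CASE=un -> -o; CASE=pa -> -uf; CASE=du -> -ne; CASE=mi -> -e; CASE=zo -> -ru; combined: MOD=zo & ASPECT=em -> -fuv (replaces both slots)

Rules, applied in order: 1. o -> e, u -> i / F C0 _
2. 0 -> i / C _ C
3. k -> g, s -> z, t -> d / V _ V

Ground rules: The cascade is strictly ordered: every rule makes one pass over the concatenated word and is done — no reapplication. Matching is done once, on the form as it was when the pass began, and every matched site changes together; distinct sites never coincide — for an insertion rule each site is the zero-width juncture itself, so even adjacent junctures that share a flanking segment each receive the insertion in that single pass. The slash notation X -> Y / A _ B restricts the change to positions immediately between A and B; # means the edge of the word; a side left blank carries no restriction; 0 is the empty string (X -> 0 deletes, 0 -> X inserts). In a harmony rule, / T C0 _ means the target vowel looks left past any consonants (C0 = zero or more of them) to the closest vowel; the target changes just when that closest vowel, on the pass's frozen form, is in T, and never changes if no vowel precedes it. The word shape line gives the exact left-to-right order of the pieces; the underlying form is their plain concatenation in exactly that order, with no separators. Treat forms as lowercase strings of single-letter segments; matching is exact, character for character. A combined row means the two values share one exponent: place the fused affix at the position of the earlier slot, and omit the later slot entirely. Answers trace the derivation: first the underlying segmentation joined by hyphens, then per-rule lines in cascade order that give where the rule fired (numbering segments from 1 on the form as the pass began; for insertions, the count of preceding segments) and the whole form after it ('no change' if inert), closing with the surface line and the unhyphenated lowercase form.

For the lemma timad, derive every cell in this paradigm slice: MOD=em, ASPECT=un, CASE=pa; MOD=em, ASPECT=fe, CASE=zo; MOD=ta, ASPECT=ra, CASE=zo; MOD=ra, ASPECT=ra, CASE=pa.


cell MOD=em, ASPECT=un, CASE=pa:
underlying: timad-in-ma-uf
1. o -> e, u -> i / F C0 _: no change
2. 0 -> i / C _ C: inserts after position(s) 7: timadinimauf
3. k -> g, s -> z, t -> d / V _ V: no change
surface: timadinimauf

cell MOD=em, ASPECT=fe, CASE=zo:
underlying: timad-in-lu-ru
1. o -> e, u -> i / F C0 _: fires at position(s) 9: timadinliru
2. 0 -> i / C _ C: inserts after position(s) 7: timadiniliru
3. k -> g, s -> z, t -> d / V _ V: no change
surface: timadiniliru

cell MOD=ta, ASPECT=ra, CASE=zo:
underlying: timad-pek-ibu-ru
1. o -> e, u -> i / F C0 _: fires at position(s) 11: timadpekibiru
2. 0 -> i / C _ C: inserts after position(s) 5: timadipekibiru
3. k -> g, s -> z, t -> d / V _ V: fires at position(s) 9: timadipegibiru
surface: timadipegibiru

cell MOD=ra, ASPECT=ra, CASE=pa:
underlying: timad-ib-ibu-uf
1. o -> e, u -> i / F C0 _: fires at position(s) 10: timadibibiuf
2. 0 -> i / C _ C: no change
3. k -> g, s -> z, t -> d / V _ V: no change
surface: timadibibiuf


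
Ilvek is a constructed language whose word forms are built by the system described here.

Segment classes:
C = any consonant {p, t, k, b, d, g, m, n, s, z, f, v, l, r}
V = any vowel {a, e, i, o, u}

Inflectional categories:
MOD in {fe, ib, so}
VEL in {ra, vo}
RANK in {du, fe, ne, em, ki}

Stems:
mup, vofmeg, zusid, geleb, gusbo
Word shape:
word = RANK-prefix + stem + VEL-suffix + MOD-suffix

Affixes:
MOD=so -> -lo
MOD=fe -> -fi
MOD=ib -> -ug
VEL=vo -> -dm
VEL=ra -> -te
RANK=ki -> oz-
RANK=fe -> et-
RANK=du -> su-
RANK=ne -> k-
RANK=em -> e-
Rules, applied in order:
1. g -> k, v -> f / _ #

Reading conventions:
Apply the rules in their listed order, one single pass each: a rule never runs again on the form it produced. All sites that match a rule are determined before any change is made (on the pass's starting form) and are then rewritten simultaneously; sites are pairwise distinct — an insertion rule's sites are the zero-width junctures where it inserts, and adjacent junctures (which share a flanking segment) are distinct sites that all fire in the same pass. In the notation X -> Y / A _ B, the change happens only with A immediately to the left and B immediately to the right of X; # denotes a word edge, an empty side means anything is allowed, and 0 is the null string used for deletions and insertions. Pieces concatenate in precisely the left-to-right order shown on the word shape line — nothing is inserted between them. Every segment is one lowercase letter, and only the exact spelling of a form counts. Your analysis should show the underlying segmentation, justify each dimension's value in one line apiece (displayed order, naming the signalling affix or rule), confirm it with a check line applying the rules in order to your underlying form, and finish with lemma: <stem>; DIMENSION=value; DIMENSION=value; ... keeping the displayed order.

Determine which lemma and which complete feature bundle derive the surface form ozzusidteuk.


underlying: oz-zusid-te-ug
MOD=ib - signalled by the affix -ug
VEL=ra - signalled by the affix -te
RANK=ki - signalled by the affix oz-
check: ozzusidteug -> ozzusidteuk
lemma: zusid; MOD=ib; VEL=ra; RANK=ki


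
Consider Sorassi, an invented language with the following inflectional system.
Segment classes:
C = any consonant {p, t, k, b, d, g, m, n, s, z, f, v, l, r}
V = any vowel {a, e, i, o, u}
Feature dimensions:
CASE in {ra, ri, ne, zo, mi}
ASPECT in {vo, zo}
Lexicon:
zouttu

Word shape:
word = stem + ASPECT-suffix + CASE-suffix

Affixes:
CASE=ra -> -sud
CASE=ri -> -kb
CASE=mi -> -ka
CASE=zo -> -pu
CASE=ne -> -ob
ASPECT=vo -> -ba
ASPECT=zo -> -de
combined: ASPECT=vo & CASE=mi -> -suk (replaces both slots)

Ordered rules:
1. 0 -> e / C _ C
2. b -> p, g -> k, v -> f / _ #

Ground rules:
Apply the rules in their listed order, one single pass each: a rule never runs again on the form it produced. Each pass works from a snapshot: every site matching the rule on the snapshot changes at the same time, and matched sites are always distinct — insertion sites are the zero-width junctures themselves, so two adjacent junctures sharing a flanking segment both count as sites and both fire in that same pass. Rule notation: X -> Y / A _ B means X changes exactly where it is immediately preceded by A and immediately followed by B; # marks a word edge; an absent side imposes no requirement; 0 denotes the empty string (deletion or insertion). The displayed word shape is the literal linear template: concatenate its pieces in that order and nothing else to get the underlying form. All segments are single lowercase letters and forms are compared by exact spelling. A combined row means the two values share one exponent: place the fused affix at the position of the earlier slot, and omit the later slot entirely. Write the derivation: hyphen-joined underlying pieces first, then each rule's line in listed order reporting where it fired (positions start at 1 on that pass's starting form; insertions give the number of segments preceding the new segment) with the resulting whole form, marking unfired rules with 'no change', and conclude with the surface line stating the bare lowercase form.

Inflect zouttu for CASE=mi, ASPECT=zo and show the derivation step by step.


underlying: zouttu-de-ka
1. 0 -> e / C _ C: inserts after position(s) 4: zoutetudeka
2. b -> p, g -> k, v -> f / _ #: no change
surface: zoutetudeka


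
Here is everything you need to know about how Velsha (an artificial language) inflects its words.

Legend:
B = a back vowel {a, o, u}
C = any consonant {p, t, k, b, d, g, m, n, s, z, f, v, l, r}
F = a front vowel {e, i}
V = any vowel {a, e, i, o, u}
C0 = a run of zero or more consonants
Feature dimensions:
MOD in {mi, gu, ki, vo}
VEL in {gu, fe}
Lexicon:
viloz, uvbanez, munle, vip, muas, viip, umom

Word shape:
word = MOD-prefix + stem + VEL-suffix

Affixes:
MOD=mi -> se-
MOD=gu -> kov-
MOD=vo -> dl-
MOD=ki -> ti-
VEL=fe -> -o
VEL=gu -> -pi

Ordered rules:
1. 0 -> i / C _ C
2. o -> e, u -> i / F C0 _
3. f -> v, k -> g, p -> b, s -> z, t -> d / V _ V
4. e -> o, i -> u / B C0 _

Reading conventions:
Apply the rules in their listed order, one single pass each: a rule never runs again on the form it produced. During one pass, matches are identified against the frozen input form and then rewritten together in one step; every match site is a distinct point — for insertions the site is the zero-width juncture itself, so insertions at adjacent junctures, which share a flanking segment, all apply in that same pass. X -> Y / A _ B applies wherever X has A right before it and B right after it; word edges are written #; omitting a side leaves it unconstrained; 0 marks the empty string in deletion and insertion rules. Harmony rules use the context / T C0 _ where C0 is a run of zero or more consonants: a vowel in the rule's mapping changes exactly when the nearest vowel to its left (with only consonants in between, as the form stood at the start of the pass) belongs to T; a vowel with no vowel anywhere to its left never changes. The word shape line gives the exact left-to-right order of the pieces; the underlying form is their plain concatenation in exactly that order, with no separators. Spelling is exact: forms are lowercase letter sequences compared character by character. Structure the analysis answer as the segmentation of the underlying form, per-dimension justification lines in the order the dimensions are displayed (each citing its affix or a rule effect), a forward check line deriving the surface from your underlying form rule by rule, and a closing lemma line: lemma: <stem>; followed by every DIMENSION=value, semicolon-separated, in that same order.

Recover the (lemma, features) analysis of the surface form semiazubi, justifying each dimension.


underlying: se-muas-pi
MOD=mi - signalled by the affix se-
VEL=gu - signalled by the affix -pi
check: semuaspi -> semuasipi -> semiasipi -> semiazibi -> semiazubi
lemma: muas; MOD=mi; VEL=gu
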